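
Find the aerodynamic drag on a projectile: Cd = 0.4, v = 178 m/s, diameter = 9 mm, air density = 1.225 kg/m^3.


A = pi*(d/2)^2 = pi*(9/2000)^2 = 6.36173e-05 m^2
Fd = 0.5*Cd*rho*A*v^2 = 0.5*0.4*1.225*6.36173e-05*178^2 = 0.4938 N

0.4938 N


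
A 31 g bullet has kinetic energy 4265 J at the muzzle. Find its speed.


v = sqrt(2*E/m) = sqrt(2*4265/0.031) = 524.6 m/s

524.6 m/s


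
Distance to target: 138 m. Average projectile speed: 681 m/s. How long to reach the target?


t = d/v = 138/681 = 0.2026 s

0.2026 s


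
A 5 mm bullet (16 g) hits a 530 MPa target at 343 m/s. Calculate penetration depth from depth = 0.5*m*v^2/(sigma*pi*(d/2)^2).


A = pi*(d/2)^2 = pi*(5/2)^2 = 19.635 mm^2
E = 0.5*m*v^2 = 0.5*0.016*343^2 = 941.192 J
depth = E/(sigma*A) = 941.192 J / (530 MPa * 19.635 mm^2) = 941.192/(530 * 19.635) m = 0.0904425 m ≈ 90.44 mm

90.44 mm


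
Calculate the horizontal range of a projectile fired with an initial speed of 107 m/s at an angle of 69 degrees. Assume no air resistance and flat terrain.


R = v0^2 * sin(2*theta) / g = 107^2 * sin(2*69°) / 9.81 = 780.9 m

780.9 m


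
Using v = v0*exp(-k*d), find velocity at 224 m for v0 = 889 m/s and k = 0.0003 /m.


v = v0*exp(-k*d) = 889*exp(-0.0003*224) = 831.2 m/s

831.2 m/s


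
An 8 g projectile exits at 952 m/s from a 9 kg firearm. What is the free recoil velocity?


v_recoil = m_p * v_p / m_gun = 0.008 * 952 / 9 = 0.8462 m/s

0.8462 m/s


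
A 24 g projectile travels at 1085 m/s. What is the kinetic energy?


E = 0.5*m*v^2 = 0.5*0.024*1085^2 = 14127 J

14127 J


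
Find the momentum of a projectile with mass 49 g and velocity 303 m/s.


p = m*v = 0.049*303 = 14.85 kg·m/s

14.85 kg·m/s


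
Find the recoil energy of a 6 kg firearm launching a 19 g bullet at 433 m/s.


v_r = m_p*v_p/m_gun = 0.019*433/6 = 1.37117 m/s, E_r = 0.5*m_gun*v_r^2 = 0.5*6*1.37117^2 = 5.64 J

5.64 J


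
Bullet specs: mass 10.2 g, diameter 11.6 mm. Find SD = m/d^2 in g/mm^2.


SD = m/d^2 = 10.2/11.6^2 = 0.0758 g/mm^2

0.0758 g/mm^2


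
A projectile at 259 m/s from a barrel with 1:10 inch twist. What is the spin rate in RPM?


twist_m = 10*0.0254 = 0.254 m
spin = v/twist = 259/0.254 = 1019.685 rev/s
RPM = spin*60 = 1019.685*60 ≈ 61181 RPM

61181 RPM


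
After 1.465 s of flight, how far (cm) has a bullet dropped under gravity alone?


drop = 0.5*g*t^2 = 0.5*9.81*1.465^2 = 10.5272 m ≈ 1053 cm

1053 cm


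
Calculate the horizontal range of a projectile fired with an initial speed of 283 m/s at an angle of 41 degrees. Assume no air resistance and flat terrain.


R = v0^2 * sin(2*theta) / g = 283^2 * sin(2*41°) / 9.81 = 8085 m

8085 m


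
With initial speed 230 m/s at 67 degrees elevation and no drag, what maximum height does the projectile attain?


H = (v0*sin(theta))^2 / (2g) = (230*sin(67°))^2 / (2*9.81) = 2285 m

2285 m


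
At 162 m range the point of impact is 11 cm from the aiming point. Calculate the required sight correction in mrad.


1 mrad subtends 1 cm per 10 m of range, so adj = error_cm / (dist_m / 10) = 11 / (162/10) = 0.679 mrad

0.679 mrad


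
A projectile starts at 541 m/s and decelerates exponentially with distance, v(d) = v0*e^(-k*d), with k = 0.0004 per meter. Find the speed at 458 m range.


v = v0*exp(-k*d) = 541*exp(-0.0004*458) = 450.4 m/s

450.4 m/s


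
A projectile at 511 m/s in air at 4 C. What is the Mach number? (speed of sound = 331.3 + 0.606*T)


a = 331.3 + 0.606*(4) = 333.724 m/s
M = v/a = 511/333.724 = 1.531

1.531


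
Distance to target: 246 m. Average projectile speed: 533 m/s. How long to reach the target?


t = d/v = 246/533 = 0.4615 s

0.4615 s


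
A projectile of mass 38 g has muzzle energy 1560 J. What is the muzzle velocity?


v = sqrt(2*E/m) = sqrt(2*1560/0.038) = 286.5 m/s

286.5 m/s


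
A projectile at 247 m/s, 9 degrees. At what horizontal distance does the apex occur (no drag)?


R = v0^2*sin(2*theta)/g = 247^2*sin(2*9°)/9.81 = 1921.8 m
apex_dist = R/2 = 1921.8/2 = 960.9 m

960.9 m


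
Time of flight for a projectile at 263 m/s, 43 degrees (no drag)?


T = 2*v0*sin(theta)/g = 2*263*sin(43°)/9.81 = 36.57 s

36.57 s


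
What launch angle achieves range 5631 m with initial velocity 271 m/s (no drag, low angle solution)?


sin(2*theta) = R*g/v0^2 = 5631*9.81/271^2 = 0.75217, theta = arcsin(0.75217)/2 = 24.39°

24.39 degrees


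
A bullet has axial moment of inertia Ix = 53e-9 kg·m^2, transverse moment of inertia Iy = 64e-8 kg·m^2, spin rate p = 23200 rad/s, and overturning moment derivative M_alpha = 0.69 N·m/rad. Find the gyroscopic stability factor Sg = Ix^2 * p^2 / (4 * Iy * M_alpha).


Sg = Ix^2 * p^2 / (4 * Iy * M_alpha) = (53e-9)^2 * 23200^2 / (4 * 64e-8 * 0.69) = 0.8559

0.8559


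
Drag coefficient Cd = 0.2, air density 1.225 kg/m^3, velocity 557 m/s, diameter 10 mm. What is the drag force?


A = pi*(d/2)^2 = pi*(10/2000)^2 = 7.85398e-05 m^2
Fd = 0.5*Cd*rho*A*v^2 = 0.5*0.2*1.225*7.85398e-05*557^2 = 2.985 N

2.985 N


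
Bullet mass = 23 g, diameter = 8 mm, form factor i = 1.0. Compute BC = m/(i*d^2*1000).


BC = m/(i*d^2*1000) = 23/(1.0 * 8^2 * 1000) = 0.0003594

0.0003594


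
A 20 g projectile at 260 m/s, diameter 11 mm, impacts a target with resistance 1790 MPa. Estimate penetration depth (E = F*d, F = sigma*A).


A = pi*(d/2)^2 = pi*(11/2)^2 = 95.0332 mm^2
E = 0.5*m*v^2 = 0.5*0.02*260^2 = 676 J
depth = E/(sigma*A) = 676 J / (1790 MPa * 95.0332 mm^2) = 676/(1790 * 95.0332) m = 0.00397391 m ≈ 3.974 mm

3.974 mm


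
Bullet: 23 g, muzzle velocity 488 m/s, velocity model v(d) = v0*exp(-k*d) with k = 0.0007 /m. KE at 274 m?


v = v0*exp(-k*d) = 488*exp(-0.0007*274) = 402.83 m/s
E = 0.5*m*v^2 = 0.5*0.023*402.83^2 = 1866 J

1866 J


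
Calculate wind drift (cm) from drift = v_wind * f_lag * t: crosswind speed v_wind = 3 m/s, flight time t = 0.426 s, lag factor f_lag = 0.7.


drift = v_wind * lag * t = 3 * 0.7 * 0.426 = 0.8946 m ≈ 89.46 cm

89.46 cm


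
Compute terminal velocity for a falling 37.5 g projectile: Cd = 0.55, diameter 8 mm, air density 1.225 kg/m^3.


A = pi*(d/2)^2 = pi*(8/2000)^2 = 5.02655e-05 m^2
vt = sqrt(2mg/(Cd*rho*A)) = sqrt(2*0.0375*9.81/(0.55 * 1.225 * 5.02655e-05)) = 147.4 m/s

147.4 m/s


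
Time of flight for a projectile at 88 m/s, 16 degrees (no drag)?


T = 2*v0*sin(theta)/g = 2*88*sin(16°)/9.81 = 4.945 s

4.945 s


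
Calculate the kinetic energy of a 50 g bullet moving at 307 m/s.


E = 0.5*m*v^2 = 0.5*0.05*307^2 = 2356 J

2356 J


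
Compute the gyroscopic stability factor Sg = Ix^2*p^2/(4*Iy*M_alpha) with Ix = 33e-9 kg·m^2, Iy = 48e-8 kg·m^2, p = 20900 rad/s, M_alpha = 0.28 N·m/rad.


Sg = Ix^2 * p^2 / (4 * Iy * M_alpha) = (33e-9)^2 * 20900^2 / (4 * 48e-8 * 0.28) = 0.8848

0.8848


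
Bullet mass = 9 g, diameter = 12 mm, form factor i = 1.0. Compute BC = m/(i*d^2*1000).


BC = m/(i*d^2*1000) = 9/(1.0 * 12^2 * 1000) = 6.25e-05

6.25e-05


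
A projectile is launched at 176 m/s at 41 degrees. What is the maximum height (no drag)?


H = (v0*sin(theta))^2 / (2g) = (176*sin(41°))^2 / (2*9.81) = 679.5 m

679.5 m


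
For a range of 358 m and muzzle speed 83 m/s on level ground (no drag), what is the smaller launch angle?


sin(2*theta) = R*g/v0^2 = 358*9.81/83^2 = 0.509795, theta = arcsin(0.509795)/2 = 15.33°

15.33 degrees


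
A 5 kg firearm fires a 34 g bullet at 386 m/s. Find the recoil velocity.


v_recoil = m_p * v_p / m_gun = 0.034 * 386 / 5 = 2.625 m/s

2.625 m/s


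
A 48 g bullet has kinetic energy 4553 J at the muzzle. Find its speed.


v = sqrt(2*E/m) = sqrt(2*4553/0.048) = 435.6 m/s

435.6 m/s


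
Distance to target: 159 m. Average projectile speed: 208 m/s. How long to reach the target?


t = d/v = 159/208 = 0.7644 s

0.7644 s


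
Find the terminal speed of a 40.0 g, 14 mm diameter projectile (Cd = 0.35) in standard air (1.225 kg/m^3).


A = pi*(d/2)^2 = pi*(14/2000)^2 = 1.53938e-04 m^2
vt = sqrt(2mg/(Cd*rho*A)) = sqrt(2*0.04*9.81/(0.35 * 1.225 * 1.53938e-04)) = 109 m/s

109 m/s


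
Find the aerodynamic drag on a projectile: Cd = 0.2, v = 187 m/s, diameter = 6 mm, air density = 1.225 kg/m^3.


A = pi*(d/2)^2 = pi*(6/2000)^2 = 2.82743e-05 m^2
Fd = 0.5*Cd*rho*A*v^2 = 0.5*0.2*1.225*2.82743e-05*187^2 = 0.1211 N

0.1211 N


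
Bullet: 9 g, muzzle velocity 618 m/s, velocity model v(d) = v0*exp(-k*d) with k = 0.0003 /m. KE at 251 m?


v = v0*exp(-k*d) = 618*exp(-0.0003*251) = 573.173 m/s
E = 0.5*m*v^2 = 0.5*0.009*573.173^2 = 1478 J

1478 J


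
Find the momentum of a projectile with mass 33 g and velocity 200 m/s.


p = m*v = 0.033*200 = 6.6 kg·m/s

6.6 kg·m/s


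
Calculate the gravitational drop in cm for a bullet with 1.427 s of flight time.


drop = 0.5*g*t^2 = 0.5*9.81*1.427^2 = 9.98819 m ≈ 998.8 cm

998.8 cm


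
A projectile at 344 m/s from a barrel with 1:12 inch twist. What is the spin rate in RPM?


twist_m = 12*0.0254 = 0.3048 m
spin = v/twist = 344/0.3048 = 1128.609 rev/s
RPM = spin*60 = 1128.609*60 ≈ 67717 RPM

67717 RPM


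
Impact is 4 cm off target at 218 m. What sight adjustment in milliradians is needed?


1 mrad subtends 1 cm per 10 m of range, so adj = error_cm / (dist_m / 10) = 4 / (218/10) = 0.1835 mrad

0.1835 mrad


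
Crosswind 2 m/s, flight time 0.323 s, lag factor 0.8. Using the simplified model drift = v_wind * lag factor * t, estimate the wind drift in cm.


drift = v_wind * lag * t = 2 * 0.8 * 0.323 = 0.5168 m ≈ 51.68 cm

51.68 cm


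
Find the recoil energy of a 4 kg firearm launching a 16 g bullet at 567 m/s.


v_r = m_p*v_p/m_gun = 0.016*567/4 = 2.268 m/s, E_r = 0.5*m_gun*v_r^2 = 0.5*4*2.268^2 = 10.29 J

10.29 J


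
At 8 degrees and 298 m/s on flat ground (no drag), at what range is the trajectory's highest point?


R = v0^2*sin(2*theta)/g = 298^2*sin(2*8°)/9.81 = 2495.18 m
apex_dist = R/2 = 2495.18/2 = 1248 m

1248 m


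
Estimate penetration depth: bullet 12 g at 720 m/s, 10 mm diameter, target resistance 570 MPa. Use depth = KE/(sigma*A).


A = pi*(d/2)^2 = pi*(10/2)^2 = 78.5398 mm^2
E = 0.5*m*v^2 = 0.5*0.012*720^2 = 3110.4 J
depth = E/(sigma*A) = 3110.4 J / (570 MPa * 78.5398 mm^2) = 3110.4/(570 * 78.5398) m = 0.0694787 m ≈ 69.48 mm

69.48 mm


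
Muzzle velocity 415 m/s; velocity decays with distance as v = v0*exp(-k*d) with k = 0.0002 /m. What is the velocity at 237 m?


v = v0*exp(-k*d) = 415*exp(-0.0002*237) = 395.8 m/s

395.8 m/s


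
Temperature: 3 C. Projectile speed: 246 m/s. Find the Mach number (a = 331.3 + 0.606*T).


a = 331.3 + 0.606*(3) = 333.118 m/s
M = v/a = 246/333.118 = 0.7385

0.7385


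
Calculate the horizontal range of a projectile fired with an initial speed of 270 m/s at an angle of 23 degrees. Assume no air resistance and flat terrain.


R = v0^2 * sin(2*theta) / g = 270^2 * sin(2*23°) / 9.81 = 5346 m

5346 m


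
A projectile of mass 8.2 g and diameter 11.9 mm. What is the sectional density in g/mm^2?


SD = m/d^2 = 8.2/11.9^2 = 0.05791 g/mm^2

0.05791 g/mm^2


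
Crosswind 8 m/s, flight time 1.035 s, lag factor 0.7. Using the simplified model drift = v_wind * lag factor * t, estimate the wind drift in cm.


drift = v_wind * lag * t = 8 * 0.7 * 1.035 = 5.796 m ≈ 579.6 cm

579.6 cm


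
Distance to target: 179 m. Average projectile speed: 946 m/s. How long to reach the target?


t = d/v = 179/946 = 0.1892 s

0.1892 s


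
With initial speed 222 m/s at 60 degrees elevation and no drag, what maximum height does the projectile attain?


H = (v0*sin(theta))^2 / (2g) = (222*sin(60°))^2 / (2*9.81) = 1884 m

1884 m


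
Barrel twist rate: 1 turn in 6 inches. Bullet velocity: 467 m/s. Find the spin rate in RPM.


twist_m = 6*0.0254 = 0.1524 m
spin = v/twist = 467/0.1524 = 3064.304 rev/s
RPM = spin*60 = 3064.304*60 ≈ 183858 RPM

183858 RPM


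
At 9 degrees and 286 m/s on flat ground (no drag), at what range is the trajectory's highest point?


R = v0^2*sin(2*theta)/g = 286^2*sin(2*9°)/9.81 = 2576.59 m
apex_dist = R/2 = 2576.59/2 = 1288 m

1288 m


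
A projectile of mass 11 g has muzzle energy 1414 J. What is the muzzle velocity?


v = sqrt(2*E/m) = sqrt(2*1414/0.011) = 507 m/s

507 m/s


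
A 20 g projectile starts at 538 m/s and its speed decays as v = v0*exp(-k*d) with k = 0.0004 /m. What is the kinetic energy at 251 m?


v = v0*exp(-k*d) = 538*exp(-0.0004*251) = 486.608 m/s
E = 0.5*m*v^2 = 0.5*0.02*486.608^2 = 2368 J

2368 J


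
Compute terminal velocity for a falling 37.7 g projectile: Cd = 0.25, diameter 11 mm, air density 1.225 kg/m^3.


A = pi*(d/2)^2 = pi*(11/2000)^2 = 9.50332e-05 m^2
vt = sqrt(2mg/(Cd*rho*A)) = sqrt(2*0.0377*9.81/(0.25 * 1.225 * 9.50332e-05)) = 159.4 m/s

159.4 m/s


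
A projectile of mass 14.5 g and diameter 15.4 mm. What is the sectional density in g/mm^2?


SD = m/d^2 = 14.5/15.4^2 = 0.06114 g/mm^2

0.06114 g/mm^2


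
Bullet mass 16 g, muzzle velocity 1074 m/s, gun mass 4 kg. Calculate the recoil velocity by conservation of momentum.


v_recoil = m_p * v_p / m_gun = 0.016 * 1074 / 4 = 4.296 m/s

4.296 m/s


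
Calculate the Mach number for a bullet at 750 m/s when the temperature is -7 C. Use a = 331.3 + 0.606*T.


a = 331.3 + 0.606*(-7) = 327.058 m/s
M = v/a = 750/327.058 = 2.293

2.293


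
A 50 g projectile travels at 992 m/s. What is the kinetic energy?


E = 0.5*m*v^2 = 0.5*0.05*992^2 = 24602 J

24602 J


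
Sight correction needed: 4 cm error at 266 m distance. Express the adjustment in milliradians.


1 mrad subtends 1 cm per 10 m of range, so adj = error_cm / (dist_m / 10) = 4 / (266/10) = 0.1504 mrad

0.1504 mrad


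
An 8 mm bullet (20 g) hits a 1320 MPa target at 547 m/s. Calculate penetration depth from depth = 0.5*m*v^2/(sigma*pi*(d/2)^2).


A = pi*(d/2)^2 = pi*(8/2)^2 = 50.2655 mm^2
E = 0.5*m*v^2 = 0.5*0.02*547^2 = 2992.09 J
depth = E/(sigma*A) = 2992.09 J / (1320 MPa * 50.2655 mm^2) = 2992.09/(1320 * 50.2655) m = 0.0450953 m ≈ 45.1 mm

45.1 mm


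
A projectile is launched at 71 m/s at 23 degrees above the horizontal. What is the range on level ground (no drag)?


R = v0^2 * sin(2*theta) / g = 71^2 * sin(2*23°) / 9.81 = 369.6 m

369.6 m


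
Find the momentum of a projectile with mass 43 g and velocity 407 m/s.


p = m*v = 0.043*407 = 17.5 kg·m/s

17.5 kg·m/s


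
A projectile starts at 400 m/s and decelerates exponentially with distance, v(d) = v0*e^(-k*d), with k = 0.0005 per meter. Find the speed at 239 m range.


v = v0*exp(-k*d) = 400*exp(-0.0005*239) = 354.9 m/s

354.9 m/s


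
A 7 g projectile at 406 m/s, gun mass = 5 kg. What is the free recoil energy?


v_r = m_p*v_p/m_gun = 0.007*406/5 = 0.5684 m/s, E_r = 0.5*m_gun*v_r^2 = 0.5*5*0.5684^2 = 0.8077 J

0.8077 J


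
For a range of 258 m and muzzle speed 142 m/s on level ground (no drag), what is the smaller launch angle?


sin(2*theta) = R*g/v0^2 = 258*9.81/142^2 = 0.12552, theta = arcsin(0.12552)/2 = 3.605°

3.605 degrees


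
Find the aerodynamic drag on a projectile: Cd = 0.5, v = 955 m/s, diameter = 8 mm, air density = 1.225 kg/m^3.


A = pi*(d/2)^2 = pi*(8/2000)^2 = 5.02655e-05 m^2
Fd = 0.5*Cd*rho*A*v^2 = 0.5*0.5*1.225*5.02655e-05*955^2 = 14.04 N

14.04 N


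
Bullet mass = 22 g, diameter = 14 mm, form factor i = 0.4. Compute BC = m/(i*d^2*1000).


BC = m/(i*d^2*1000) = 22/(0.4 * 14^2 * 1000) = 0.0002806

0.0002806


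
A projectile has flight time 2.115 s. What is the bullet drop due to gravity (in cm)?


drop = 0.5*g*t^2 = 0.5*9.81*2.115^2 = 21.9412 m ≈ 2194 cm

2194 cm


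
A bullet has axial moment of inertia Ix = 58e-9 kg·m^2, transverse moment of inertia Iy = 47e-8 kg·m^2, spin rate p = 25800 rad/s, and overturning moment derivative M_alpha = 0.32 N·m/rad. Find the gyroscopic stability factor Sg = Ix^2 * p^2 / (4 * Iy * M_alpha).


Sg = Ix^2 * p^2 / (4 * Iy * M_alpha) = (58e-9)^2 * 25800^2 / (4 * 47e-8 * 0.32) = 3.722

3.722


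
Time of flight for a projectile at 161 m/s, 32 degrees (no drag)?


T = 2*v0*sin(theta)/g = 2*161*sin(32°)/9.81 = 17.39 s

17.39 s


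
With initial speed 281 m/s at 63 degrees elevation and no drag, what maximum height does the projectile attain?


H = (v0*sin(theta))^2 / (2g) = (281*sin(63°))^2 / (2*9.81) = 3195 m

3195 m


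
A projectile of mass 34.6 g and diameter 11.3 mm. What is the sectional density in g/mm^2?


SD = m/d^2 = 34.6/11.3^2 = 0.271 g/mm^2

0.271 g/mm^2


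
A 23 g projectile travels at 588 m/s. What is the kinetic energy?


E = 0.5*m*v^2 = 0.5*0.023*588^2 = 3976 J

3976 J


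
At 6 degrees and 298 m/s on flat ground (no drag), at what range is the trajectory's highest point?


R = v0^2*sin(2*theta)/g = 298^2*sin(2*6°)/9.81 = 1882.1 m
apex_dist = R/2 = 1882.1/2 = 941 m

941 m


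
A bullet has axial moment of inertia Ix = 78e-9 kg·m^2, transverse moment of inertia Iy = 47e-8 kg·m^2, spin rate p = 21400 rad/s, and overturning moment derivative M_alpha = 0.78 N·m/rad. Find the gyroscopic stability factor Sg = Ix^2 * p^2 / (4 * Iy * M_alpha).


Sg = Ix^2 * p^2 / (4 * Iy * M_alpha) = (78e-9)^2 * 21400^2 / (4 * 47e-8 * 0.78) = 1.9

1.9


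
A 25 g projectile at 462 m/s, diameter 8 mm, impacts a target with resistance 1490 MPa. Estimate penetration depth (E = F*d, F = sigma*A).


A = pi*(d/2)^2 = pi*(8/2)^2 = 50.2655 mm^2
E = 0.5*m*v^2 = 0.5*0.025*462^2 = 2668.05 J
depth = E/(sigma*A) = 2668.05 J / (1490 MPa * 50.2655 mm^2) = 2668.05/(1490 * 50.2655) m = 0.0356236 m ≈ 35.62 mm

35.62 mm


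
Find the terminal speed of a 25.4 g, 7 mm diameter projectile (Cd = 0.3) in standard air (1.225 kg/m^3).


A = pi*(d/2)^2 = pi*(7/2000)^2 = 3.84845e-05 m^2
vt = sqrt(2mg/(Cd*rho*A)) = sqrt(2*0.0254*9.81/(0.3 * 1.225 * 3.84845e-05)) = 187.7 m/s

187.7 m/s


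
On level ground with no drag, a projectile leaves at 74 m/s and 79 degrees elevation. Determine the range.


R = v0^2 * sin(2*theta) / g = 74^2 * sin(2*79°) / 9.81 = 209.1 m

209.1 m


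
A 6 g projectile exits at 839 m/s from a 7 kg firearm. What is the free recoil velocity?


v_recoil = m_p * v_p / m_gun = 0.006 * 839 / 7 = 0.7191 m/s

0.7191 m/s


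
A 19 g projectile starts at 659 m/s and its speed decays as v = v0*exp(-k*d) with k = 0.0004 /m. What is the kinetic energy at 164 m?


v = v0*exp(-k*d) = 659*exp(-0.0004*164) = 617.157 m/s
E = 0.5*m*v^2 = 0.5*0.019*617.157^2 = 3618 J

3618 J


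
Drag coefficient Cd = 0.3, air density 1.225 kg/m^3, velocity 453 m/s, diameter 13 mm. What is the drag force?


A = pi*(d/2)^2 = pi*(13/2000)^2 = 1.32732e-04 m^2
Fd = 0.5*Cd*rho*A*v^2 = 0.5*0.3*1.225*1.32732e-04*453^2 = 5.005 N

5.005 N


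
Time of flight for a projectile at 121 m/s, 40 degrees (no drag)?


T = 2*v0*sin(theta)/g = 2*121*sin(40°)/9.81 = 15.86 s

15.86 s


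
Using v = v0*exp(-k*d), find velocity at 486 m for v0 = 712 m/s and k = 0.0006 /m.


v = v0*exp(-k*d) = 712*exp(-0.0006*486) = 531.9 m/s

531.9 m/s


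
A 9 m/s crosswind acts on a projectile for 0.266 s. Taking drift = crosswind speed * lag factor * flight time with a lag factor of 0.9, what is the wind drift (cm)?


drift = v_wind * lag * t = 9 * 0.9 * 0.266 = 2.1546 m ≈ 215.5 cm

215.5 cm


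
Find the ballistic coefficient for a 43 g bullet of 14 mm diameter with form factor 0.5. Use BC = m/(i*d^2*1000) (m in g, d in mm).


BC = m/(i*d^2*1000) = 43/(0.5 * 14^2 * 1000) = 0.0004388

0.0004388


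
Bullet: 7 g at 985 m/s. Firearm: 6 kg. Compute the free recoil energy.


v_r = m_p*v_p/m_gun = 0.007*985/6 = 1.14917 m/s, E_r = 0.5*m_gun*v_r^2 = 0.5*6*1.14917^2 = 3.962 J

3.962 J


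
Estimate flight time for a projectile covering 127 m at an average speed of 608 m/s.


t = d/v = 127/608 = 0.2089 s

0.2089 s


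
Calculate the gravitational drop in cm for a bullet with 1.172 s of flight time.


drop = 0.5*g*t^2 = 0.5*9.81*1.172^2 = 6.73743 m ≈ 673.7 cm

673.7 cm


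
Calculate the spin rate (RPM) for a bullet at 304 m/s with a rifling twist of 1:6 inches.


twist_m = 6*0.0254 = 0.1524 m
spin = v/twist = 304/0.1524 = 1994.751 rev/s
RPM = spin*60 = 1994.751*60 ≈ 119685 RPM

119685 RPM


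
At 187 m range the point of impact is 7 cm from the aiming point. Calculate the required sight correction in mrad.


1 mrad subtends 1 cm per 10 m of range, so adj = error_cm / (dist_m / 10) = 7 / (187/10) = 0.3743 mrad

0.3743 mrad


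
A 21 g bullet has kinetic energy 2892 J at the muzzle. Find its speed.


v = sqrt(2*E/m) = sqrt(2*2892/0.021) = 524.8 m/s

524.8 m/s


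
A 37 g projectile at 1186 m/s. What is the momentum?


p = m*v = 0.037*1186 = 43.88 kg·m/s

43.88 kg·m/s


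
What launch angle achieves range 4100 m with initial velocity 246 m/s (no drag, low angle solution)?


sin(2*theta) = R*g/v0^2 = 4100*9.81/246^2 = 0.664634, theta = arcsin(0.664634)/2 = 20.83°

20.83 degrees


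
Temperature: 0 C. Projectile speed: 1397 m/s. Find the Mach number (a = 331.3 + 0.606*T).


a = 331.3 + 0.606*(0) = 331.3 m/s
M = v/a = 1397/331.3 = 4.217

4.217


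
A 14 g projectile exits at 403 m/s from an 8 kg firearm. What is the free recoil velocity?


v_recoil = m_p * v_p / m_gun = 0.014 * 403 / 8 = 0.7053 m/s

0.7053 m/s


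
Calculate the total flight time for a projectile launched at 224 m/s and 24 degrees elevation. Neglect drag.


T = 2*v0*sin(theta)/g = 2*224*sin(24°)/9.81 = 18.57 s

18.57 s


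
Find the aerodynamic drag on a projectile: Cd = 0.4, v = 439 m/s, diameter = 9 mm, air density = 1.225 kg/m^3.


A = pi*(d/2)^2 = pi*(9/2000)^2 = 6.36173e-05 m^2
Fd = 0.5*Cd*rho*A*v^2 = 0.5*0.4*1.225*6.36173e-05*439^2 = 3.004 N

3.004 N


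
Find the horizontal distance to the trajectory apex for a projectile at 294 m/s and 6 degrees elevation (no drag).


R = v0^2*sin(2*theta)/g = 294^2*sin(2*6°)/9.81 = 1831.91 m
apex_dist = R/2 = 1831.91/2 = 916 m

916 m


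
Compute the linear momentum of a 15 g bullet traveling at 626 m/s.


p = m*v = 0.015*626 = 9.39 kg·m/s

9.39 kg·m/s


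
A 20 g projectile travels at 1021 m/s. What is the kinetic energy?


E = 0.5*m*v^2 = 0.5*0.02*1021^2 = 10424 J

10424 J


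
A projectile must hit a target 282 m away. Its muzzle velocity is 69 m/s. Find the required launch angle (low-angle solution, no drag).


sin(2*theta) = R*g/v0^2 = 282*9.81/69^2 = 0.581059, theta = arcsin(0.581059)/2 = 17.76°

17.76 degrees


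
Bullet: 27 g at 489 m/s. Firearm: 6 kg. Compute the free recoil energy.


v_r = m_p*v_p/m_gun = 0.027*489/6 = 2.2005 m/s, E_r = 0.5*m_gun*v_r^2 = 0.5*6*2.2005^2 = 14.53 J

14.53 J


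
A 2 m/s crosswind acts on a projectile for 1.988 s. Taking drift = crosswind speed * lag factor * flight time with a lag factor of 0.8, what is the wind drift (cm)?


drift = v_wind * lag * t = 2 * 0.8 * 1.988 = 3.1808 m ≈ 318.1 cm

318.1 cm


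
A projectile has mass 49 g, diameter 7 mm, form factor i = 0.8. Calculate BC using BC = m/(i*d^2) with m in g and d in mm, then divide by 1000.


BC = m/(i*d^2*1000) = 49/(0.8 * 7^2 * 1000) = 0.00125

0.00125


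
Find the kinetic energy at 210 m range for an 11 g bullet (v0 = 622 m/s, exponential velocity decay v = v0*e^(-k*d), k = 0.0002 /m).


v = v0*exp(-k*d) = 622*exp(-0.0002*210) = 596.417 m/s
E = 0.5*m*v^2 = 0.5*0.011*596.417^2 = 1956 J

1956 J


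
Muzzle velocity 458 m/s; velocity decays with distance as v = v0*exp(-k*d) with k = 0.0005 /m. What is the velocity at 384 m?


v = v0*exp(-k*d) = 458*exp(-0.0005*384) = 378 m/s

378 m/s


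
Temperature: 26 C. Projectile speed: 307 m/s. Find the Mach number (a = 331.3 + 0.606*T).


a = 331.3 + 0.606*(26) = 347.056 m/s
M = v/a = 307/347.056 = 0.8846

0.8846


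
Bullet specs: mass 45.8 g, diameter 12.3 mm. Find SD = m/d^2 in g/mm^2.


SD = m/d^2 = 45.8/12.3^2 = 0.3027 g/mm^2

0.3027 g/mm^2


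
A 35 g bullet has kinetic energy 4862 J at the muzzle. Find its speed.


v = sqrt(2*E/m) = sqrt(2*4862/0.035) = 527.1 m/s

527.1 m/s


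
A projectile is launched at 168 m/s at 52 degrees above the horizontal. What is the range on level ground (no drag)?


R = v0^2 * sin(2*theta) / g = 168^2 * sin(2*52°) / 9.81 = 2792 m

2792 m


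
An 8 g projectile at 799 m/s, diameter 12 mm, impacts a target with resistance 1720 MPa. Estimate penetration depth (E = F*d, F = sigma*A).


A = pi*(d/2)^2 = pi*(12/2)^2 = 113.097 mm^2
E = 0.5*m*v^2 = 0.5*0.008*799^2 = 2553.6 J
depth = E/(sigma*A) = 2553.6 J / (1720 MPa * 113.097 mm^2) = 2553.6/(1720 * 113.097) m = 0.0131272 m ≈ 13.13 mm

13.13 mm


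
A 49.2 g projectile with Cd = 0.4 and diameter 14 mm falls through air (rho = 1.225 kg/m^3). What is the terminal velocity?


A = pi*(d/2)^2 = pi*(14/2000)^2 = 1.53938e-04 m^2
vt = sqrt(2mg/(Cd*rho*A)) = sqrt(2*0.0492*9.81/(0.4 * 1.225 * 1.53938e-04)) = 113.1 m/s

113.1 m/s


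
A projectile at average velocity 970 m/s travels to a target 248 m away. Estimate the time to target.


t = d/v = 248/970 = 0.2557 s

0.2557 s


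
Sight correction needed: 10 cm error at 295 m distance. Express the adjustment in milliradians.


1 mrad subtends 1 cm per 10 m of range, so adj = error_cm / (dist_m / 10) = 10 / (295/10) = 0.339 mrad

0.339 mrad


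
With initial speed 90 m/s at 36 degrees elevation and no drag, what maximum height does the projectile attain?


H = (v0*sin(theta))^2 / (2g) = (90*sin(36°))^2 / (2*9.81) = 142.6 m

142.6 m


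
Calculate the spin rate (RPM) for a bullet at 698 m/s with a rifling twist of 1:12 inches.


twist_m = 12*0.0254 = 0.3048 m
spin = v/twist = 698/0.3048 = 2290.026 rev/s
RPM = spin*60 = 2290.026*60 ≈ 137402 RPM

137402 RPM


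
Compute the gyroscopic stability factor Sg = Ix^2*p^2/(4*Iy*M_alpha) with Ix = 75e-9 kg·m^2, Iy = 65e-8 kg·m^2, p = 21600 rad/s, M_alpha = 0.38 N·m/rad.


Sg = Ix^2 * p^2 / (4 * Iy * M_alpha) = (75e-9)^2 * 21600^2 / (4 * 65e-8 * 0.38) = 2.656

2.656


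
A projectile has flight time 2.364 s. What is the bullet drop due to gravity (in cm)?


drop = 0.5*g*t^2 = 0.5*9.81*2.364^2 = 27.4116 m ≈ 2741 cm

2741 cm


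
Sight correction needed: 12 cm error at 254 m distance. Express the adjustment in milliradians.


1 mrad subtends 1 cm per 10 m of range, so adj = error_cm / (dist_m / 10) = 12 / (254/10) = 0.4724 mrad

0.4724 mrad


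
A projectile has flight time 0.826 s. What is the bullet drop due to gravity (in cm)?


drop = 0.5*g*t^2 = 0.5*9.81*0.826^2 = 3.34656 m ≈ 334.7 cm

334.7 cm


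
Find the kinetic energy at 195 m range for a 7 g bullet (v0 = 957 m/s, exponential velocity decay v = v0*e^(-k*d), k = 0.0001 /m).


v = v0*exp(-k*d) = 957*exp(-0.0001*195) = 938.519 m/s
E = 0.5*m*v^2 = 0.5*0.007*938.519^2 = 3083 J

3083 J


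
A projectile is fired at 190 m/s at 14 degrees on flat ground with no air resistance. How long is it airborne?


T = 2*v0*sin(theta)/g = 2*190*sin(14°)/9.81 = 9.371 s

9.371 s


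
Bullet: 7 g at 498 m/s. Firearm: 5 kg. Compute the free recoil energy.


v_r = m_p*v_p/m_gun = 0.007*498/5 = 0.6972 m/s, E_r = 0.5*m_gun*v_r^2 = 0.5*5*0.6972^2 = 1.215 J

1.215 J


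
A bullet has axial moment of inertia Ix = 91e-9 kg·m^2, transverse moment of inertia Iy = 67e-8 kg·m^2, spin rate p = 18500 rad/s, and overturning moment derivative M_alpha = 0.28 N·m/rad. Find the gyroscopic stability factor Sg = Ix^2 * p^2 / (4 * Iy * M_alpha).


Sg = Ix^2 * p^2 / (4 * Iy * M_alpha) = (91e-9)^2 * 18500^2 / (4 * 67e-8 * 0.28) = 3.777

3.777


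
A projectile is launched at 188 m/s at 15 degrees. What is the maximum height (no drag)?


H = (v0*sin(theta))^2 / (2g) = (188*sin(15°))^2 / (2*9.81) = 120.7 m

120.7 m


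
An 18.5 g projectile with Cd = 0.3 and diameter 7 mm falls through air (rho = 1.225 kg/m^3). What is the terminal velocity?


A = pi*(d/2)^2 = pi*(7/2000)^2 = 3.84845e-05 m^2
vt = sqrt(2mg/(Cd*rho*A)) = sqrt(2*0.0185*9.81/(0.3 * 1.225 * 3.84845e-05)) = 160.2 m/s

160.2 m/s


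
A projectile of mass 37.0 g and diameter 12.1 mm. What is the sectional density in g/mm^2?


SD = m/d^2 = 37.0/12.1^2 = 0.2527 g/mm^2

0.2527 g/mm^2


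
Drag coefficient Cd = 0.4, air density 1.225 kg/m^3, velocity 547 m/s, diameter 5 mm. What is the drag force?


A = pi*(d/2)^2 = pi*(5/2000)^2 = 1.96350e-05 m^2
Fd = 0.5*Cd*rho*A*v^2 = 0.5*0.4*1.225*1.96350e-05*547^2 = 1.439 N

1.439 N


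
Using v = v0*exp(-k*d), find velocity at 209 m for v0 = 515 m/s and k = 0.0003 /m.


v = v0*exp(-k*d) = 515*exp(-0.0003*209) = 483.7 m/s

483.7 m/s


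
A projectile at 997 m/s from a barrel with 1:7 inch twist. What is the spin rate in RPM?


twist_m = 7*0.0254 = 0.1778 m
spin = v/twist = 997/0.1778 = 5607.424 rev/s
RPM = spin*60 = 5607.424*60 ≈ 336445 RPM

336445 RPM


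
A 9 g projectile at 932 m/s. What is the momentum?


p = m*v = 0.009*932 = 8.388 kg·m/s

8.388 kg·m/s


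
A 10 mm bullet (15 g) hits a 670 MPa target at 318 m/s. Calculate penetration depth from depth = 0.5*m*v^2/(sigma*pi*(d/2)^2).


A = pi*(d/2)^2 = pi*(10/2)^2 = 78.5398 mm^2
E = 0.5*m*v^2 = 0.5*0.015*318^2 = 758.43 J
depth = E/(sigma*A) = 758.43 J / (670 MPa * 78.5398 mm^2) = 758.43/(670 * 78.5398) m = 0.0144129 m ≈ 14.41 mm

14.41 mm


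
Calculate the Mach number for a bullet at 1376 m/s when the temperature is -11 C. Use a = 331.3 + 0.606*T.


a = 331.3 + 0.606*(-11) = 324.634 m/s
M = v/a = 1376/324.634 = 4.239

4.239


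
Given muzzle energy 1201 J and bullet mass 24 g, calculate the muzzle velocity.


v = sqrt(2*E/m) = sqrt(2*1201/0.024) = 316.4 m/s

316.4 m/s


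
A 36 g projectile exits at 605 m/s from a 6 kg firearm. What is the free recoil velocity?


v_recoil = m_p * v_p / m_gun = 0.036 * 605 / 6 = 3.63 m/s

3.63 m/s


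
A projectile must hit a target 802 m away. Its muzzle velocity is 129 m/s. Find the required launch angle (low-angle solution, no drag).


sin(2*theta) = R*g/v0^2 = 802*9.81/129^2 = 0.472785, theta = arcsin(0.472785)/2 = 14.11°

14.11 degrees


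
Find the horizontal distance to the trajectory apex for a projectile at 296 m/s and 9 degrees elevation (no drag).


R = v0^2*sin(2*theta)/g = 296^2*sin(2*9°)/9.81 = 2759.92 m
apex_dist = R/2 = 2759.92/2 = 1380 m

1380 m


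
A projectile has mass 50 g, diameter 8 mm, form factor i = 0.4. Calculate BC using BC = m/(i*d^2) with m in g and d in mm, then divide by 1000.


BC = m/(i*d^2*1000) = 50/(0.4 * 8^2 * 1000) = 0.001953

0.001953


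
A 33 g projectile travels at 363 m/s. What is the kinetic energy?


E = 0.5*m*v^2 = 0.5*0.033*363^2 = 2174 J

2174 J


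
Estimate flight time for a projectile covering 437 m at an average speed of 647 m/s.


t = d/v = 437/647 = 0.6754 s

0.6754 s


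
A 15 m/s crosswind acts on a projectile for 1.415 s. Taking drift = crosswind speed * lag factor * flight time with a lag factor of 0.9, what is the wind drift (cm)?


drift = v_wind * lag * t = 15 * 0.9 * 1.415 = 19.1025 m ≈ 1910 cm

1910 cm


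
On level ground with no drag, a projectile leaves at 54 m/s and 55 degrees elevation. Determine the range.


R = v0^2 * sin(2*theta) / g = 54^2 * sin(2*55°) / 9.81 = 279.3 m

279.3 m


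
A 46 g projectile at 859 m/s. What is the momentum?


p = m*v = 0.046*859 = 39.51 kg·m/s

39.51 kg·m/s


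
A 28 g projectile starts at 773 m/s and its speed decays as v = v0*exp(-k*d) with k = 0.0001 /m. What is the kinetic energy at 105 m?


v = v0*exp(-k*d) = 773*exp(-0.0001*105) = 764.926 m/s
E = 0.5*m*v^2 = 0.5*0.028*764.926^2 = 8192 J

8192 J


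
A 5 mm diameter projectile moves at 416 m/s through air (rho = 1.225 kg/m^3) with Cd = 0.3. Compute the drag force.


A = pi*(d/2)^2 = pi*(5/2000)^2 = 1.96350e-05 m^2
Fd = 0.5*Cd*rho*A*v^2 = 0.5*0.3*1.225*1.96350e-05*416^2 = 0.6244 N

0.6244 N


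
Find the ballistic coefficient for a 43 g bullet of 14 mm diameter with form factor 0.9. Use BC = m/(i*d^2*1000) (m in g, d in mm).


BC = m/(i*d^2*1000) = 43/(0.9 * 14^2 * 1000) = 0.0002438

0.0002438


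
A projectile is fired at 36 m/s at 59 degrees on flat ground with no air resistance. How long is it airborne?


T = 2*v0*sin(theta)/g = 2*36*sin(59°)/9.81 = 6.291 s

6.291 s


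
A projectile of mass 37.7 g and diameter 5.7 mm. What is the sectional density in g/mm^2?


SD = m/d^2 = 37.7/5.7^2 = 1.16 g/mm^2

1.16 g/mm^2


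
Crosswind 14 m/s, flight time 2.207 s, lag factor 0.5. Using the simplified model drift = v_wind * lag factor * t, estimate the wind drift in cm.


drift = v_wind * lag * t = 14 * 0.5 * 2.207 = 15.449 m ≈ 1545 cm

1545 cm


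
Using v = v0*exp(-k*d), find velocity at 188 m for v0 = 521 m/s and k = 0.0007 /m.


v = v0*exp(-k*d) = 521*exp(-0.0007*188) = 456.8 m/s

456.8 m/s


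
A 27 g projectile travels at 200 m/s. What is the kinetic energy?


E = 0.5*m*v^2 = 0.5*0.027*200^2 = 540 J

540 J


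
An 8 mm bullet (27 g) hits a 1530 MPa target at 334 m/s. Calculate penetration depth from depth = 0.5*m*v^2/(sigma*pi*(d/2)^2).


A = pi*(d/2)^2 = pi*(8/2)^2 = 50.2655 mm^2
E = 0.5*m*v^2 = 0.5*0.027*334^2 = 1506.01 J
depth = E/(sigma*A) = 1506.01 J / (1530 MPa * 50.2655 mm^2) = 1506.01/(1530 * 50.2655) m = 0.0195824 m ≈ 19.58 mm

19.58 mm


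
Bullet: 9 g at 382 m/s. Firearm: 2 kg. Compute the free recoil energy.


v_r = m_p*v_p/m_gun = 0.009*382/2 = 1.719 m/s, E_r = 0.5*m_gun*v_r^2 = 0.5*2*1.719^2 = 2.955 J

2.955 J


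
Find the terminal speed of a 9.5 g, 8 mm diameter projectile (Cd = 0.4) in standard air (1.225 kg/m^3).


A = pi*(d/2)^2 = pi*(8/2000)^2 = 5.02655e-05 m^2
vt = sqrt(2mg/(Cd*rho*A)) = sqrt(2*0.0095*9.81/(0.4 * 1.225 * 5.02655e-05)) = 86.99 m/s

86.99 m/s


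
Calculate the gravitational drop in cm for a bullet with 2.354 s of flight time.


drop = 0.5*g*t^2 = 0.5*9.81*2.354^2 = 27.1802 m ≈ 2718 cm

2718 cm


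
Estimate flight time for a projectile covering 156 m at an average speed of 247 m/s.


t = d/v = 156/247 = 0.6316 s

0.6316 s


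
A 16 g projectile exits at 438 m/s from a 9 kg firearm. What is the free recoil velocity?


v_recoil = m_p * v_p / m_gun = 0.016 * 438 / 9 = 0.7787 m/s

0.7787 m/s


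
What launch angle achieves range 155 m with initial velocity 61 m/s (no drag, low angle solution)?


sin(2*theta) = R*g/v0^2 = 155*9.81/61^2 = 0.40864, theta = arcsin(0.40864)/2 = 12.06°

12.06 degrees


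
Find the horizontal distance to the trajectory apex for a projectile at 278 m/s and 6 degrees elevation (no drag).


R = v0^2*sin(2*theta)/g = 278^2*sin(2*6°)/9.81 = 1637.95 m
apex_dist = R/2 = 1637.95/2 = 819 m

819 m


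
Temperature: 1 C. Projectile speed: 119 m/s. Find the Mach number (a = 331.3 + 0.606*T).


a = 331.3 + 0.606*(1) = 331.906 m/s
M = v/a = 119/331.906 = 0.3585

0.3585


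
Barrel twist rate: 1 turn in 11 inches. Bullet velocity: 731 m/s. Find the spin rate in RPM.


twist_m = 11*0.0254 = 0.2794 m
spin = v/twist = 731/0.2794 = 2616.321 rev/s
RPM = spin*60 = 2616.321*60 ≈ 156979 RPM

156979 RPM


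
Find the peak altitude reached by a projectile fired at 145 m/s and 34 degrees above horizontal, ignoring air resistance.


H = (v0*sin(theta))^2 / (2g) = (145*sin(34°))^2 / (2*9.81) = 335.1 m

335.1 m


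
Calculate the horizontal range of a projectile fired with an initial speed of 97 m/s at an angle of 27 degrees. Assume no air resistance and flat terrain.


R = v0^2 * sin(2*theta) / g = 97^2 * sin(2*27°) / 9.81 = 775.9 m

775.9 m


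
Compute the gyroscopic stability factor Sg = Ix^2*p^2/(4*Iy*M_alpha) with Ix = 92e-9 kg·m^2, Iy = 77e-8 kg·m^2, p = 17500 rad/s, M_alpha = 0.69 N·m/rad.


Sg = Ix^2 * p^2 / (4 * Iy * M_alpha) = (92e-9)^2 * 17500^2 / (4 * 77e-8 * 0.69) = 1.22

1.22


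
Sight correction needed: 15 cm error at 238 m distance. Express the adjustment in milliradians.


1 mrad subtends 1 cm per 10 m of range, so adj = error_cm / (dist_m / 10) = 15 / (238/10) = 0.6303 mrad

0.6303 mrad


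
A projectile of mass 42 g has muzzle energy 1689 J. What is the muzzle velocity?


v = sqrt(2*E/m) = sqrt(2*1689/0.042) = 283.6 m/s

283.6 m/s


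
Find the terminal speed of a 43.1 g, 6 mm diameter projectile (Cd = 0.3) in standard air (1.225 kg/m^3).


A = pi*(d/2)^2 = pi*(6/2000)^2 = 2.82743e-05 m^2
vt = sqrt(2mg/(Cd*rho*A)) = sqrt(2*0.0431*9.81/(0.3 * 1.225 * 2.82743e-05)) = 285.3 m/s

285.3 m/s


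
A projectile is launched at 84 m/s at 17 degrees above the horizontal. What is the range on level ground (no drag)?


R = v0^2 * sin(2*theta) / g = 84^2 * sin(2*17°) / 9.81 = 402.2 m

402.2 m


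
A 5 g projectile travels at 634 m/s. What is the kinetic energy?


E = 0.5*m*v^2 = 0.5*0.005*634^2 = 1005 J

1005 J


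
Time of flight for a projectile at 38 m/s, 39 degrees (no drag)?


T = 2*v0*sin(theta)/g = 2*38*sin(39°)/9.81 = 4.875 s

4.875 s


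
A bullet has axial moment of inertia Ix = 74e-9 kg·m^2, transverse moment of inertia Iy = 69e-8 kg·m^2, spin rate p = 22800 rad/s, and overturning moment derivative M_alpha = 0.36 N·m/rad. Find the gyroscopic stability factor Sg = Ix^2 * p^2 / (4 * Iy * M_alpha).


Sg = Ix^2 * p^2 / (4 * Iy * M_alpha) = (74e-9)^2 * 22800^2 / (4 * 69e-8 * 0.36) = 2.865

2.865


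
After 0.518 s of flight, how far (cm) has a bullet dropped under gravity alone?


drop = 0.5*g*t^2 = 0.5*9.81*0.518^2 = 1.31613 m ≈ 131.6 cm

131.6 cm


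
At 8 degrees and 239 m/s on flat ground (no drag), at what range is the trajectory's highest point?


R = v0^2*sin(2*theta)/g = 239^2*sin(2*8°)/9.81 = 1604.96 m
apex_dist = R/2 = 1604.96/2 = 802.5 m

802.5 m


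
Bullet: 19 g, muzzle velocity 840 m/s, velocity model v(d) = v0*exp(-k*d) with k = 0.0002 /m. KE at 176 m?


v = v0*exp(-k*d) = 840*exp(-0.0002*176) = 810.946 m/s
E = 0.5*m*v^2 = 0.5*0.019*810.946^2 = 6248 J

6248 J


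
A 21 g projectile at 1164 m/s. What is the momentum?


p = m*v = 0.021*1164 = 24.44 kg·m/s

24.44 kg·m/s


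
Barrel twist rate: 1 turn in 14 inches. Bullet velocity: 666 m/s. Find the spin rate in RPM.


twist_m = 14*0.0254 = 0.3556 m
spin = v/twist = 666/0.3556 = 1872.891 rev/s
RPM = spin*60 = 1872.891*60 ≈ 112373 RPM

112373 RPM


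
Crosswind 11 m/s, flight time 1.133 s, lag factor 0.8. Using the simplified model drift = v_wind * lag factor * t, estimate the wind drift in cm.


drift = v_wind * lag * t = 11 * 0.8 * 1.133 = 9.9704 m ≈ 997 cm

997 cm


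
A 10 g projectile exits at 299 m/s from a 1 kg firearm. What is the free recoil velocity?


v_recoil = m_p * v_p / m_gun = 0.01 * 299 / 1 = 2.99 m/s

2.99 m/s


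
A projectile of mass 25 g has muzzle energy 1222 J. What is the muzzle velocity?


v = sqrt(2*E/m) = sqrt(2*1222/0.025) = 312.7 m/s

312.7 m/s


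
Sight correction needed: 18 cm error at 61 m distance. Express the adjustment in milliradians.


1 mrad subtends 1 cm per 10 m of range, so adj = error_cm / (dist_m / 10) = 18 / (61/10) = 2.951 mrad

2.951 mrad


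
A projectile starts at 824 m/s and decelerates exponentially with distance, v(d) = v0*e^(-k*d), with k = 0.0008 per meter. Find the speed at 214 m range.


v = v0*exp(-k*d) = 824*exp(-0.0008*214) = 694.3 m/s

694.3 m/s


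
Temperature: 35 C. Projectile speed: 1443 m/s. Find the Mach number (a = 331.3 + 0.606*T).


a = 331.3 + 0.606*(35) = 352.51 m/s
M = v/a = 1443/352.51 = 4.094

4.094


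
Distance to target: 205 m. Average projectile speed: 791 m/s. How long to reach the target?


t = d/v = 205/791 = 0.2592 s

0.2592 s


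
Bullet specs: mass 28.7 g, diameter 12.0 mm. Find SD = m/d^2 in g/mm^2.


SD = m/d^2 = 28.7/12.0^2 = 0.1993 g/mm^2

0.1993 g/mm^2
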